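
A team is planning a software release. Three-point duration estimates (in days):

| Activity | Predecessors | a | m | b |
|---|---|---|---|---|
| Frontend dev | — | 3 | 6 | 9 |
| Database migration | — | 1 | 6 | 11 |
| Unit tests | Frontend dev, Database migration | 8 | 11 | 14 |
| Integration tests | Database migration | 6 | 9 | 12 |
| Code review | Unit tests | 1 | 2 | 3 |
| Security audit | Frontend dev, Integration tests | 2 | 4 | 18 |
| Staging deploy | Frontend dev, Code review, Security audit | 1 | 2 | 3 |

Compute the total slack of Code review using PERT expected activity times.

2 days

te_Frontend dev = (3 + 4·6 + 9)/6 = 36/6 = 6
te_Database migration = (1 + 4·6 + 11)/6 = 36/6 = 6
te_Unit tests = (8 + 4·11 + 14)/6 = 66/6 = 11
te_Integration tests = (6 + 4·9 + 12)/6 = 54/6 = 9
te_Code review = (1 + 4·2 + 3)/6 = 12/6 = 2
te_Security audit = (2 + 4·4 + 18)/6 = 36/6 = 6
te_Staging deploy = (1 + 4·2 + 3)/6 = 12/6 = 2

Forward pass:
ES_Frontend dev = 0; EF_Frontend dev = 6
ES_Database migration = 0; EF_Database migration = 6
ES_Unit tests = max(EF_Frontend dev=6, EF_Database migration=6) = 6; EF_Unit tests = 6+11 = 17
ES_Integration tests = 6; EF_Integration tests = 6+9 = 15
ES_Code review = 17; EF_Code review = 17+2 = 19
ES_Security audit = max(EF_Frontend dev=6, EF_Integration tests=15) = 15; EF_Security audit = 15+6 = 21
ES_Staging deploy = max(EF_Frontend dev=6, EF_Code review=19, EF_Security audit=21) = 21; EF_Staging deploy = 21+2 = 23
Expected project duration μ = 23 days. Critical path: Database migration → Integration tests → Security audit → Staging deploy.

Backward pass:
LF_Staging deploy = 23; LS_Staging deploy = 23−2 = 21
LF_Security audit = LS_Staging deploy = 21; LS_Security audit = 21−6 = 15
LF_Code review = LS_Staging deploy = 21; LS_Code review = 21−2 = 19
LF_Integration tests = LS_Security audit = 15; LS_Integration tests = 15−9 = 6
LF_Unit tests = LS_Code review = 19; LS_Unit tests = 19−11 = 8
LF_Database migration = min(LS_Unit tests=8, LS_Integration tests=6) = 6; LS_Database migration = 6−6 = 0
LF_Frontend dev = min(LS_Unit tests=8, LS_Security audit=15, LS_Staging deploy=21) = 8; LS_Frontend dev = 8−6 = 2
Slack_Code review = LS_Code review − ES_Code review = 19 − 17 = 2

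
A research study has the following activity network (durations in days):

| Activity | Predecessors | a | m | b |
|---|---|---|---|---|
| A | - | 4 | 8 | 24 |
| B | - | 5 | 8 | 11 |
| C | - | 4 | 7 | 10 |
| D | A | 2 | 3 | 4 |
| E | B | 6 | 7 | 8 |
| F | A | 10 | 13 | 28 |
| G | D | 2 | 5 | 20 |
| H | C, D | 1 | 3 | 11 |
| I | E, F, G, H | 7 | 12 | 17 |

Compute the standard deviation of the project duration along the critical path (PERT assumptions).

4.78 days

te_A = (4 + 4·8 + 24)/6 = 60/6 = 10; σ²_A = ((24−4)/6)² = 11.111
te_B = (5 + 4·8 + 11)/6 = 48/6 = 8; σ²_B = ((11−5)/6)² = 1.000
te_C = (4 + 4·7 + 10)/6 = 42/6 = 7; σ²_C = ((10−4)/6)² = 1.000
te_D = (2 + 4·3 + 4)/6 = 18/6 = 3; σ²_D = ((4−2)/6)² = 0.111
te_E = (6 + 4·7 + 8)/6 = 42/6 = 7; σ²_E = ((8−6)/6)² = 0.111
te_F = (10 + 4·13 + 28)/6 = 90/6 = 15; σ²_F = ((28−10)/6)² = 9.000
te_G = (2 + 4·5 + 20)/6 = 42/6 = 7; σ²_G = ((20−2)/6)² = 9.000
te_H = (1 + 4·3 + 11)/6 = 24/6 = 4; σ²_H = ((11−1)/6)² = 2.778
te_I = (7 + 4·12 + 17)/6 = 72/6 = 12; σ²_I = ((17−7)/6)² = 2.778

Forward pass:
ES_A = 0; EF_A = 10
ES_B = 0; EF_B = 8
ES_C = 0; EF_C = 7
ES_D = 10; EF_D = 10+3 = 13
ES_E = 8; EF_E = 8+7 = 15
ES_F = 10; EF_F = 10+15 = 25
ES_G = 13; EF_G = 13+7 = 20
ES_H = max(EF_C=7, EF_D=13) = 13; EF_H = 13+4 = 17
ES_I = max(EF_E=15, EF_F=25, EF_G=20, EF_H=17) = 25; EF_I = 25+12 = 37
Expected project duration μ = 37 days. Critical path: A → F → I.

Variance along critical path = 11.111 + 9.000 + 2.778 = 22.889
σ = √22.889 = 4.784 days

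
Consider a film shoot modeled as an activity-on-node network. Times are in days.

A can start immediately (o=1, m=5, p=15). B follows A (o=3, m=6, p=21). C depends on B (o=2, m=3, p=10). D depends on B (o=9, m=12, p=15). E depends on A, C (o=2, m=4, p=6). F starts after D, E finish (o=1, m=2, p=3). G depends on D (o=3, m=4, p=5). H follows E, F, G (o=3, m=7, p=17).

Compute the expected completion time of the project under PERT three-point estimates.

te_A = (1 + 4·5 + 15)/6 = 36/6 = 6
te_B = (3 + 4·6 + 21)/6 = 48/6 = 8
te_C = (2 + 4·3 + 10)/6 = 24/6 = 4
te_D = (9 + 4·12 + 15)/6 = 72/6 = 12
te_E = (2 + 4·4 + 6)/6 = 24/6 = 4
te_F = (1 + 4·2 + 3)/6 = 12/6 = 2
te_G = (3 + 4·4 + 5)/6 = 24/6 = 4
te_H = (3 + 4·7 + 17)/6 = 48/6 = 8

Forward pass:
ES_A = 0; EF_A = 6
ES_B = 6; EF_B = 6+8 = 14
ES_C = 14; EF_C = 14+4 = 18
ES_D = 14; EF_D = 14+12 = 26
ES_E = max(EF_A=6, EF_C=18) = 18; EF_E = 18+4 = 22
ES_F = max(EF_D=26, EF_E=22) = 26; EF_F = 26+2 = 28
ES_G = 26; EF_G = 26+4 = 30
ES_H = max(EF_E=22, EF_F=28, EF_G=30) = 30; EF_H = 30+8 = 38
Expected project duration μ = 38 days. Critical path: A → B → D → G → H.

38 days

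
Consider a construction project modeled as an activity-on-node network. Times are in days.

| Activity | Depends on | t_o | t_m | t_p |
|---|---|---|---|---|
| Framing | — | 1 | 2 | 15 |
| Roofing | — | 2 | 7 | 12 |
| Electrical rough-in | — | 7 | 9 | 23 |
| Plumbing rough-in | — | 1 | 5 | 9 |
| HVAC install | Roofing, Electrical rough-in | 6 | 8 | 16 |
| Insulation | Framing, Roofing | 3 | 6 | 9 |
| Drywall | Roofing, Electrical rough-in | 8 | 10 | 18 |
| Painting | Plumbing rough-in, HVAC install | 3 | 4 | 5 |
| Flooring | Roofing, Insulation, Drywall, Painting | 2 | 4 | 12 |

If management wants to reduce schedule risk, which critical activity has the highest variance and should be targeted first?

Electrical rough-in

te_Framing = (1 + 4·2 + 15)/6 = 24/6 = 4; σ²_Framing = ((15−1)/6)² = 5.444
te_Roofing = (2 + 4·7 + 12)/6 = 42/6 = 7; σ²_Roofing = ((12−2)/6)² = 2.778
te_Electrical rough-in = (7 + 4·9 + 23)/6 = 66/6 = 11; σ²_Electrical rough-in = ((23−7)/6)² = 7.111
te_Plumbing rough-in = (1 + 4·5 + 9)/6 = 30/6 = 5; σ²_Plumbing rough-in = ((9−1)/6)² = 1.778
te_HVAC install = (6 + 4·8 + 16)/6 = 54/6 = 9; σ²_HVAC install = ((16−6)/6)² = 2.778
te_Insulation = (3 + 4·6 + 9)/6 = 36/6 = 6; σ²_Insulation = ((9−3)/6)² = 1.000
te_Drywall = (8 + 4·10 + 18)/6 = 66/6 = 11; σ²_Drywall = ((18−8)/6)² = 2.778
te_Painting = (3 + 4·4 + 5)/6 = 24/6 = 4; σ²_Painting = ((5−3)/6)² = 0.111
te_Flooring = (2 + 4·4 + 12)/6 = 30/6 = 5; σ²_Flooring = ((12−2)/6)² = 2.778

Forward pass:
ES_Framing = 0; EF_Framing = 4
ES_Roofing = 0; EF_Roofing = 7
ES_Electrical rough-in = 0; EF_Electrical rough-in = 11
ES_Plumbing rough-in = 0; EF_Plumbing rough-in = 5
ES_HVAC install = max(EF_Roofing=7, EF_Electrical rough-in=11) = 11; EF_HVAC install = 11+9 = 20
ES_Insulation = max(EF_Framing=4, EF_Roofing=7) = 7; EF_Insulation = 7+6 = 13
ES_Drywall = max(EF_Roofing=7, EF_Electrical rough-in=11) = 11; EF_Drywall = 11+11 = 22
ES_Painting = max(EF_Plumbing rough-in=5, EF_HVAC install=20) = 20; EF_Painting = 20+4 = 24
ES_Flooring = max(EF_Roofing=7, EF_Insulation=13, EF_Drywall=22, EF_Painting=24) = 24; EF_Flooring = 24+5 = 29
Expected project duration μ = 29 days. Critical path: Electrical rough-in → HVAC install → Painting → Flooring.

Variances on critical path: σ²_Electrical rough-in=7.111, σ²_HVAC install=2.778, σ²_Painting=0.111, σ²_Flooring=2.778.
Largest is σ²_Electrical rough-in = 7.111.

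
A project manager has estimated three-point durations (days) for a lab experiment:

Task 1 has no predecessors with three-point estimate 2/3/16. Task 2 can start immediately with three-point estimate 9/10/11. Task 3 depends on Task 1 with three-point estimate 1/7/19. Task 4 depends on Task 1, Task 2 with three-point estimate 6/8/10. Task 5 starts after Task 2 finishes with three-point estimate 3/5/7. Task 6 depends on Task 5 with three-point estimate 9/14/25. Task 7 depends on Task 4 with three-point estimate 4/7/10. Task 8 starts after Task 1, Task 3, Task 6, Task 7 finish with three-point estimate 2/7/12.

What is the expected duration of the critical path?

te_Task 1 = (2 + 4·3 + 16)/6 = 30/6 = 5
te_Task 2 = (9 + 4·10 + 11)/6 = 60/6 = 10
te_Task 3 = (1 + 4·7 + 19)/6 = 48/6 = 8
te_Task 4 = (6 + 4·8 + 10)/6 = 48/6 = 8
te_Task 5 = (3 + 4·5 + 7)/6 = 30/6 = 5
te_Task 6 = (9 + 4·14 + 25)/6 = 90/6 = 15
te_Task 7 = (4 + 4·7 + 10)/6 = 42/6 = 7
te_Task 8 = (2 + 4·7 + 12)/6 = 42/6 = 7

Forward pass:
ES_Task 1 = 0; EF_Task 1 = 5
ES_Task 2 = 0; EF_Task 2 = 10
ES_Task 3 = 5; EF_Task 3 = 5+8 = 13
ES_Task 4 = max(EF_Task 1=5, EF_Task 2=10) = 10; EF_Task 4 = 10+8 = 18
ES_Task 5 = 10; EF_Task 5 = 10+5 = 15
ES_Task 6 = 15; EF_Task 6 = 15+15 = 30
ES_Task 7 = 18; EF_Task 7 = 18+7 = 25
ES_Task 8 = max(EF_Task 1=5, EF_Task 3=13, EF_Task 6=30, EF_Task 7=25) = 30; EF_Task 8 = 30+7 = 37
Expected project duration μ = 37 days. Critical path: Task 2 → Task 5 → Task 6 → Task 8.

37 days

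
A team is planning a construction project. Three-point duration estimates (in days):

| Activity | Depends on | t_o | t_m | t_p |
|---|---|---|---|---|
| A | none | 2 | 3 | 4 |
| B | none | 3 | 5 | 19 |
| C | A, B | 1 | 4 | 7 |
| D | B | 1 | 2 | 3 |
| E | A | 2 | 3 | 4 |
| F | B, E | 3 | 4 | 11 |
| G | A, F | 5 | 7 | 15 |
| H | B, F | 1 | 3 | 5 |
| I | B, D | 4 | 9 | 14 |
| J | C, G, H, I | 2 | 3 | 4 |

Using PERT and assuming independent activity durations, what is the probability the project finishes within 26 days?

0.809

te_A = (2 + 4·3 + 4)/6 = 18/6 = 3; σ²_A = ((4−2)/6)² = 0.111
te_B = (3 + 4·5 + 19)/6 = 42/6 = 7; σ²_B = ((19−3)/6)² = 7.111
te_C = (1 + 4·4 + 7)/6 = 24/6 = 4; σ²_C = ((7−1)/6)² = 1.000
te_D = (1 + 4·2 + 3)/6 = 12/6 = 2; σ²_D = ((3−1)/6)² = 0.111
te_E = (2 + 4·3 + 4)/6 = 18/6 = 3; σ²_E = ((4−2)/6)² = 0.111
te_F = (3 + 4·4 + 11)/6 = 30/6 = 5; σ²_F = ((11−3)/6)² = 1.778
te_G = (5 + 4·7 + 15)/6 = 48/6 = 8; σ²_G = ((15−5)/6)² = 2.778
te_H = (1 + 4·3 + 5)/6 = 18/6 = 3; σ²_H = ((5−1)/6)² = 0.444
te_I = (4 + 4·9 + 14)/6 = 54/6 = 9; σ²_I = ((14−4)/6)² = 2.778
te_J = (2 + 4·3 + 4)/6 = 18/6 = 3; σ²_J = ((4−2)/6)² = 0.111

Forward pass:
ES_A = 0; EF_A = 3
ES_B = 0; EF_B = 7
ES_C = max(EF_A=3, EF_B=7) = 7; EF_C = 7+4 = 11
ES_D = 7; EF_D = 7+2 = 9
ES_E = 3; EF_E = 3+3 = 6
ES_F = max(EF_B=7, EF_E=6) = 7; EF_F = 7+5 = 12
ES_G = max(EF_A=3, EF_F=12) = 12; EF_G = 12+8 = 20
ES_H = max(EF_B=7, EF_F=12) = 12; EF_H = 12+3 = 15
ES_I = max(EF_B=7, EF_D=9) = 9; EF_I = 9+9 = 18
ES_J = max(EF_C=11, EF_G=20, EF_H=15, EF_I=18) = 20; EF_J = 20+3 = 23
Expected project duration μ = 23 days. Critical path: B → F → G → J.

Variance along critical path = 7.111 + 1.778 + 2.778 + 0.111 = 11.778; σ = √11.778 = 3.432 days.
Z = (26 − 23) / 3.432 = 0.874
P(T ≤ 26) = Φ(0.874) ≈ 0.809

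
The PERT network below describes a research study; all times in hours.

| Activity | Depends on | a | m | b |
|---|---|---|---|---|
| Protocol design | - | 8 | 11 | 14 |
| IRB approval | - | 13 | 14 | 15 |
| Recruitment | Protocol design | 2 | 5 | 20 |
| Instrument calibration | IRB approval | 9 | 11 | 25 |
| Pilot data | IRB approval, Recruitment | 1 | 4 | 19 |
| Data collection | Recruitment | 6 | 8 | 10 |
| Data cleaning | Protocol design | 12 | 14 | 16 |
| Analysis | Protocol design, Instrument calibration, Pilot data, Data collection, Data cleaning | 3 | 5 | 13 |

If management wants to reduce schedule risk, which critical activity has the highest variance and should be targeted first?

te_Protocol design = (8 + 4·11 + 14)/6 = 66/6 = 11; σ²_Protocol design = ((14−8)/6)² = 1.000
te_IRB approval = (13 + 4·14 + 15)/6 = 84/6 = 14; σ²_IRB approval = ((15−13)/6)² = 0.111
te_Recruitment = (2 + 4·5 + 20)/6 = 42/6 = 7; σ²_Recruitment = ((20−2)/6)² = 9.000
te_Instrument calibration = (9 + 4·11 + 25)/6 = 78/6 = 13; σ²_Instrument calibration = ((25−9)/6)² = 7.111
te_Pilot data = (1 + 4·4 + 19)/6 = 36/6 = 6; σ²_Pilot data = ((19−1)/6)² = 9.000
te_Data collection = (6 + 4·8 + 10)/6 = 48/6 = 8; σ²_Data collection = ((10−6)/6)² = 0.444
te_Data cleaning = (12 + 4·14 + 16)/6 = 84/6 = 14; σ²_Data cleaning = ((16−12)/6)² = 0.444
te_Analysis = (3 + 4·5 + 13)/6 = 36/6 = 6; σ²_Analysis = ((13−3)/6)² = 2.778

Forward pass:
ES_Protocol design = 0; EF_Protocol design = 11
ES_IRB approval = 0; EF_IRB approval = 14
ES_Recruitment = 11; EF_Recruitment = 11+7 = 18
ES_Instrument calibration = 14; EF_Instrument calibration = 14+13 = 27
ES_Pilot data = max(EF_IRB approval=14, EF_Recruitment=18) = 18; EF_Pilot data = 18+6 = 24
ES_Data collection = 18; EF_Data collection = 18+8 = 26
ES_Data cleaning = 11; EF_Data cleaning = 11+14 = 25
ES_Analysis = max(EF_Protocol design=11, EF_Instrument calibration=27, EF_Pilot data=24, EF_Data collection=26, EF_Data cleaning=25) = 27; EF_Analysis = 27+6 = 33
Expected project duration μ = 33 hours. Critical path: IRB approval → Instrument calibration → Analysis.

Variances on critical path: σ²_IRB approval=0.111, σ²_Instrument calibration=7.111, σ²_Analysis=2.778.
Largest is σ²_Instrument calibration = 7.111.

Instrument calibration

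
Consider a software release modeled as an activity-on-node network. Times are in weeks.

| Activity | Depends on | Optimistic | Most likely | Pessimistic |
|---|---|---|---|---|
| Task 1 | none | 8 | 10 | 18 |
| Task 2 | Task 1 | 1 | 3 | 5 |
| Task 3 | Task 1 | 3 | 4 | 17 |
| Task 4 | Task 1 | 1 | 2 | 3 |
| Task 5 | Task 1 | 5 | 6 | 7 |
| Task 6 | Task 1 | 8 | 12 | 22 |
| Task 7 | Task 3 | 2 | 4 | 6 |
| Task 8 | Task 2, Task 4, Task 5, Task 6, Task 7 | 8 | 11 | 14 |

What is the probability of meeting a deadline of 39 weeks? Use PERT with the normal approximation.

te_Task 1 = (8 + 4·10 + 18)/6 = 66/6 = 11; σ²_Task 1 = ((18−8)/6)² = 2.778
te_Task 2 = (1 + 4·3 + 5)/6 = 18/6 = 3; σ²_Task 2 = ((5−1)/6)² = 0.444
te_Task 3 = (3 + 4·4 + 17)/6 = 36/6 = 6; σ²_Task 3 = ((17−3)/6)² = 5.444
te_Task 4 = (1 + 4·2 + 3)/6 = 12/6 = 2; σ²_Task 4 = ((3−1)/6)² = 0.111
te_Task 5 = (5 + 4·6 + 7)/6 = 36/6 = 6; σ²_Task 5 = ((7−5)/6)² = 0.111
te_Task 6 = (8 + 4·12 + 22)/6 = 78/6 = 13; σ²_Task 6 = ((22−8)/6)² = 5.444
te_Task 7 = (2 + 4·4 + 6)/6 = 24/6 = 4; σ²_Task 7 = ((6−2)/6)² = 0.444
te_Task 8 = (8 + 4·11 + 14)/6 = 66/6 = 11; σ²_Task 8 = ((14−8)/6)² = 1.000

Forward pass:
ES_Task 1 = 0; EF_Task 1 = 11
ES_Task 2 = 11; EF_Task 2 = 11+3 = 14
ES_Task 3 = 11; EF_Task 3 = 11+6 = 17
ES_Task 4 = 11; EF_Task 4 = 11+2 = 13
ES_Task 5 = 11; EF_Task 5 = 11+6 = 17
ES_Task 6 = 11; EF_Task 6 = 11+13 = 24
ES_Task 7 = 17; EF_Task 7 = 17+4 = 21
ES_Task 8 = max(EF_Task 2=14, EF_Task 4=13, EF_Task 5=17, EF_Task 6=24, EF_Task 7=21) = 24; EF_Task 8 = 24+11 = 35
Expected project duration μ = 35 weeks. Critical path: Task 1 → Task 6 → Task 8.

Variance along critical path = 2.778 + 5.444 + 1.000 = 9.222; σ = √9.222 = 3.037 weeks.
Z = (39 − 35) / 3.037 = 1.317
P(T ≤ 39) = Φ(1.317) ≈ 0.906

0.906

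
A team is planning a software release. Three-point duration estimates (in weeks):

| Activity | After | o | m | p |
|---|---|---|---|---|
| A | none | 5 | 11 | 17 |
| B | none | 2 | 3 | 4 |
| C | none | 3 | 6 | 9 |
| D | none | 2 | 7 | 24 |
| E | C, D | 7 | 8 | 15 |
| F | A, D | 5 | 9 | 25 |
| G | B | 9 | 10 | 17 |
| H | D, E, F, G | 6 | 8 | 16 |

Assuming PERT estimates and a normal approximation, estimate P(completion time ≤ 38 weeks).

te_A = (5 + 4·11 + 17)/6 = 66/6 = 11; σ²_A = ((17−5)/6)² = 4.000
te_B = (2 + 4·3 + 4)/6 = 18/6 = 3; σ²_B = ((4−2)/6)² = 0.111
te_C = (3 + 4·6 + 9)/6 = 36/6 = 6; σ²_C = ((9−3)/6)² = 1.000
te_D = (2 + 4·7 + 24)/6 = 54/6 = 9; σ²_D = ((24−2)/6)² = 13.444
te_E = (7 + 4·8 + 15)/6 = 54/6 = 9; σ²_E = ((15−7)/6)² = 1.778
te_F = (5 + 4·9 + 25)/6 = 66/6 = 11; σ²_F = ((25−5)/6)² = 11.111
te_G = (9 + 4·10 + 17)/6 = 66/6 = 11; σ²_G = ((17−9)/6)² = 1.778
te_H = (6 + 4·8 + 16)/6 = 54/6 = 9; σ²_H = ((16−6)/6)² = 2.778

Forward pass:
ES_A = 0; EF_A = 11
ES_B = 0; EF_B = 3
ES_C = 0; EF_C = 6
ES_D = 0; EF_D = 9
ES_E = max(EF_C=6, EF_D=9) = 9; EF_E = 9+9 = 18
ES_F = max(EF_A=11, EF_D=9) = 11; EF_F = 11+11 = 22
ES_G = 3; EF_G = 3+11 = 14
ES_H = max(EF_D=9, EF_E=18, EF_F=22, EF_G=14) = 22; EF_H = 22+9 = 31
Expected project duration μ = 31 weeks. Critical path: A → F → H.

Variance along critical path = 4.000 + 11.111 + 2.778 = 17.889; σ = √17.889 = 4.230 weeks.
Z = (38 − 31) / 4.230 = 1.655
P(T ≤ 38) = Φ(1.655) ≈ 0.951

0.951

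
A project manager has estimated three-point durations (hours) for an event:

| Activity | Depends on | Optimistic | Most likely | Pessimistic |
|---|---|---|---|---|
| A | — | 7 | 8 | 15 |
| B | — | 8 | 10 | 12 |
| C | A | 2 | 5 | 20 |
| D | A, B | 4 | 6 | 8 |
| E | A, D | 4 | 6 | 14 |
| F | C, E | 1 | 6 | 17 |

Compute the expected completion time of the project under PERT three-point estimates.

30 hours

te_A = (7 + 4·8 + 15)/6 = 54/6 = 9
te_B = (8 + 4·10 + 12)/6 = 60/6 = 10
te_C = (2 + 4·5 + 20)/6 = 42/6 = 7
te_D = (4 + 4·6 + 8)/6 = 36/6 = 6
te_E = (4 + 4·6 + 14)/6 = 42/6 = 7
te_F = (1 + 4·6 + 17)/6 = 42/6 = 7

Forward pass:
ES_A = 0; EF_A = 9
ES_B = 0; EF_B = 10
ES_C = 9; EF_C = 9+7 = 16
ES_D = max(EF_A=9, EF_B=10) = 10; EF_D = 10+6 = 16
ES_E = max(EF_A=9, EF_D=16) = 16; EF_E = 16+7 = 23
ES_F = max(EF_C=16, EF_E=23) = 23; EF_F = 23+7 = 30
Expected project duration μ = 30 hours. Critical path: B → D → E → F.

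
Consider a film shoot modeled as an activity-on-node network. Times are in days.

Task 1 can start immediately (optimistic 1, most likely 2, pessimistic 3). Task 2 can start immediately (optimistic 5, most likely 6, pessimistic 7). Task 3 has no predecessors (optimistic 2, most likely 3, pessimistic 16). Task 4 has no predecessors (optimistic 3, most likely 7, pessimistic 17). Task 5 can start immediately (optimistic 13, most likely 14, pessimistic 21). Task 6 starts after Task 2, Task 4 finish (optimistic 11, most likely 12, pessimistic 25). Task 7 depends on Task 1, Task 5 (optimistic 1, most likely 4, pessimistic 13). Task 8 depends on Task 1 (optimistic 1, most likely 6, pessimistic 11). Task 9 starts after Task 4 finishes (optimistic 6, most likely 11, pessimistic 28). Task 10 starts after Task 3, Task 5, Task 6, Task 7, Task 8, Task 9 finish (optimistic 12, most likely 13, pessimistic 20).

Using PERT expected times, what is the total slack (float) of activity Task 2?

te_Task 1 = (1 + 4·2 + 3)/6 = 12/6 = 2
te_Task 2 = (5 + 4·6 + 7)/6 = 36/6 = 6
te_Task 3 = (2 + 4·3 + 16)/6 = 30/6 = 5
te_Task 4 = (3 + 4·7 + 17)/6 = 48/6 = 8
te_Task 5 = (13 + 4·14 + 21)/6 = 90/6 = 15
te_Task 6 = (11 + 4·12 + 25)/6 = 84/6 = 14
te_Task 7 = (1 + 4·4 + 13)/6 = 30/6 = 5
te_Task 8 = (1 + 4·6 + 11)/6 = 36/6 = 6
te_Task 9 = (6 + 4·11 + 28)/6 = 78/6 = 13
te_Task 10 = (12 + 4·13 + 20)/6 = 84/6 = 14

Forward pass:
ES_Task 1 = 0; EF_Task 1 = 2
ES_Task 2 = 0; EF_Task 2 = 6
ES_Task 3 = 0; EF_Task 3 = 5
ES_Task 4 = 0; EF_Task 4 = 8
ES_Task 5 = 0; EF_Task 5 = 15
ES_Task 6 = max(EF_Task 2=6, EF_Task 4=8) = 8; EF_Task 6 = 8+14 = 22
ES_Task 7 = max(EF_Task 1=2, EF_Task 5=15) = 15; EF_Task 7 = 15+5 = 20
ES_Task 8 = 2; EF_Task 8 = 2+6 = 8
ES_Task 9 = 8; EF_Task 9 = 8+13 = 21
ES_Task 10 = max(EF_Task 3=5, EF_Task 5=15, EF_Task 6=22, EF_Task 7=20, EF_Task 8=8, EF_Task 9=21) = 22; EF_Task 10 = 22+14 = 36
Expected project duration μ = 36 days. Critical path: Task 4 → Task 6 → Task 10.

Backward pass:
LF_Task 10 = 36; LS_Task 10 = 36−14 = 22
LF_Task 9 = LS_Task 10 = 22; LS_Task 9 = 22−13 = 9
LF_Task 8 = LS_Task 10 = 22; LS_Task 8 = 22−6 = 16
LF_Task 7 = LS_Task 10 = 22; LS_Task 7 = 22−5 = 17
LF_Task 6 = LS_Task 10 = 22; LS_Task 6 = 22−14 = 8
LF_Task 5 = min(LS_Task 7=17, LS_Task 10=22) = 17; LS_Task 5 = 17−15 = 2
LF_Task 4 = min(LS_Task 6=8, LS_Task 9=9) = 8; LS_Task 4 = 8−8 = 0
LF_Task 3 = LS_Task 10 = 22; LS_Task 3 = 22−5 = 17
LF_Task 2 = LS_Task 6 = 8; LS_Task 2 = 8−6 = 2
LF_Task 1 = min(LS_Task 7=17, LS_Task 8=16) = 16; LS_Task 1 = 16−2 = 14
Slack_Task 2 = LS_Task 2 − ES_Task 2 = 2 − 0 = 2

2 days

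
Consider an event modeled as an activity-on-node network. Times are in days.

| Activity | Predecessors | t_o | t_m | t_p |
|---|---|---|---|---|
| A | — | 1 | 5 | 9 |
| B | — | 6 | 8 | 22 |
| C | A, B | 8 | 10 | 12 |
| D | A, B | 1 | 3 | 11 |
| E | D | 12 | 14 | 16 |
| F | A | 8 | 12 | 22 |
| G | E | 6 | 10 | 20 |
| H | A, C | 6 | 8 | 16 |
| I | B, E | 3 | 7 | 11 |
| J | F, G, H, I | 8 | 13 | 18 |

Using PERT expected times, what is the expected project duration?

te_A = (1 + 4·5 + 9)/6 = 30/6 = 5
te_B = (6 + 4·8 + 22)/6 = 60/6 = 10
te_C = (8 + 4·10 + 12)/6 = 60/6 = 10
te_D = (1 + 4·3 + 11)/6 = 24/6 = 4
te_E = (12 + 4·14 + 16)/6 = 84/6 = 14
te_F = (8 + 4·12 + 22)/6 = 78/6 = 13
te_G = (6 + 4·10 + 20)/6 = 66/6 = 11
te_H = (6 + 4·8 + 16)/6 = 54/6 = 9
te_I = (3 + 4·7 + 11)/6 = 42/6 = 7
te_J = (8 + 4·13 + 18)/6 = 78/6 = 13

Forward pass:
ES_A = 0; EF_A = 5
ES_B = 0; EF_B = 10
ES_C = max(EF_A=5, EF_B=10) = 10; EF_C = 10+10 = 20
ES_D = max(EF_A=5, EF_B=10) = 10; EF_D = 10+4 = 14
ES_E = 14; EF_E = 14+14 = 28
ES_F = 5; EF_F = 5+13 = 18
ES_G = 28; EF_G = 28+11 = 39
ES_H = max(EF_A=5, EF_C=20) = 20; EF_H = 20+9 = 29
ES_I = max(EF_B=10, EF_E=28) = 28; EF_I = 28+7 = 35
ES_J = max(EF_F=18, EF_G=39, EF_H=29, EF_I=35) = 39; EF_J = 39+13 = 52
Expected project duration μ = 52 days. Critical path: B → D → E → G → J.

52 days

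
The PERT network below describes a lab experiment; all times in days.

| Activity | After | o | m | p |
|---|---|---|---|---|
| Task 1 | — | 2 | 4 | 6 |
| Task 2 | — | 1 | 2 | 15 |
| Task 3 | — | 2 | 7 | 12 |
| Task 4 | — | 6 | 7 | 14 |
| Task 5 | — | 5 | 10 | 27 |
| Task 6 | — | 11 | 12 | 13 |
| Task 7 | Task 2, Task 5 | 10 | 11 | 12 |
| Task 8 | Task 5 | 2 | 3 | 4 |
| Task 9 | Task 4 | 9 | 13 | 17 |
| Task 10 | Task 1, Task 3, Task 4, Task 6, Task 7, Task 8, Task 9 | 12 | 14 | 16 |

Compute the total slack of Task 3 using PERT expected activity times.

te_Task 1 = (2 + 4·4 + 6)/6 = 24/6 = 4
te_Task 2 = (1 + 4·2 + 15)/6 = 24/6 = 4
te_Task 3 = (2 + 4·7 + 12)/6 = 42/6 = 7
te_Task 4 = (6 + 4·7 + 14)/6 = 48/6 = 8
te_Task 5 = (5 + 4·10 + 27)/6 = 72/6 = 12
te_Task 6 = (11 + 4·12 + 13)/6 = 72/6 = 12
te_Task 7 = (10 + 4·11 + 12)/6 = 66/6 = 11
te_Task 8 = (2 + 4·3 + 4)/6 = 18/6 = 3
te_Task 9 = (9 + 4·13 + 17)/6 = 78/6 = 13
te_Task 10 = (12 + 4·14 + 16)/6 = 84/6 = 14

Forward pass:
ES_Task 1 = 0; EF_Task 1 = 4
ES_Task 2 = 0; EF_Task 2 = 4
ES_Task 3 = 0; EF_Task 3 = 7
ES_Task 4 = 0; EF_Task 4 = 8
ES_Task 5 = 0; EF_Task 5 = 12
ES_Task 6 = 0; EF_Task 6 = 12
ES_Task 7 = max(EF_Task 2=4, EF_Task 5=12) = 12; EF_Task 7 = 12+11 = 23
ES_Task 8 = 12; EF_Task 8 = 12+3 = 15
ES_Task 9 = 8; EF_Task 9 = 8+13 = 21
ES_Task 10 = max(EF_Task 1=4, EF_Task 3=7, EF_Task 4=8, EF_Task 6=12, EF_Task 7=23, EF_Task 8=15, EF_Task 9=21) = 23; EF_Task 10 = 23+14 = 37
Expected project duration μ = 37 days. Critical path: Task 5 → Task 7 → Task 10.

Backward pass:
LF_Task 10 = 37; LS_Task 10 = 37−14 = 23
LF_Task 9 = LS_Task 10 = 23; LS_Task 9 = 23−13 = 10
LF_Task 8 = LS_Task 10 = 23; LS_Task 8 = 23−3 = 20
LF_Task 7 = LS_Task 10 = 23; LS_Task 7 = 23−11 = 12
LF_Task 6 = LS_Task 10 = 23; LS_Task 6 = 23−12 = 11
LF_Task 5 = min(LS_Task 7=12, LS_Task 8=20) = 12; LS_Task 5 = 12−12 = 0
LF_Task 4 = min(LS_Task 9=10, LS_Task 10=23) = 10; LS_Task 4 = 10−8 = 2
LF_Task 3 = LS_Task 10 = 23; LS_Task 3 = 23−7 = 16
LF_Task 2 = LS_Task 7 = 12; LS_Task 2 = 12−4 = 8
LF_Task 1 = LS_Task 10 = 23; LS_Task 1 = 23−4 = 19
Slack_Task 3 = LS_Task 3 − ES_Task 3 = 16 − 0 = 16

16 days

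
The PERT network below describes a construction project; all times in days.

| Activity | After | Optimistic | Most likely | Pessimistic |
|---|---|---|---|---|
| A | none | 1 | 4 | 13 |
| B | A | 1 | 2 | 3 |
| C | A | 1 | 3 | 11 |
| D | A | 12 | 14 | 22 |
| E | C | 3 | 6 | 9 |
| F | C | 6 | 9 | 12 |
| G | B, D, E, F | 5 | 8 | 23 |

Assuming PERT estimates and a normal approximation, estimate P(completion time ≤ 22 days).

0.022

te_A = (1 + 4·4 + 13)/6 = 30/6 = 5; σ²_A = ((13−1)/6)² = 4.000
te_B = (1 + 4·2 + 3)/6 = 12/6 = 2; σ²_B = ((3−1)/6)² = 0.111
te_C = (1 + 4·3 + 11)/6 = 24/6 = 4; σ²_C = ((11−1)/6)² = 2.778
te_D = (12 + 4·14 + 22)/6 = 90/6 = 15; σ²_D = ((22−12)/6)² = 2.778
te_E = (3 + 4·6 + 9)/6 = 36/6 = 6; σ²_E = ((9−3)/6)² = 1.000
te_F = (6 + 4·9 + 12)/6 = 54/6 = 9; σ²_F = ((12−6)/6)² = 1.000
te_G = (5 + 4·8 + 23)/6 = 60/6 = 10; σ²_G = ((23−5)/6)² = 9.000

Forward pass:
ES_A = 0; EF_A = 5
ES_B = 5; EF_B = 5+2 = 7
ES_C = 5; EF_C = 5+4 = 9
ES_D = 5; EF_D = 5+15 = 20
ES_E = 9; EF_E = 9+6 = 15
ES_F = 9; EF_F = 9+9 = 18
ES_G = max(EF_B=7, EF_D=20, EF_E=15, EF_F=18) = 20; EF_G = 20+10 = 30
Expected project duration μ = 30 days. Critical path: A → D → G.

Variance along critical path = 4.000 + 2.778 + 9.000 = 15.778; σ = √15.778 = 3.972 days.
Z = (22 − 30) / 3.972 = -2.014
P(T ≤ 22) = Φ(-2.014) ≈ 0.022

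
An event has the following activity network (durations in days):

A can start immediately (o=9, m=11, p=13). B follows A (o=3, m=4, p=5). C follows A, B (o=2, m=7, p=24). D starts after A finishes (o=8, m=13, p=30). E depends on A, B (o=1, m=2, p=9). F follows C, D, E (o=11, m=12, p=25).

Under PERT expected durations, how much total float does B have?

te_A = (9 + 4·11 + 13)/6 = 66/6 = 11
te_B = (3 + 4·4 + 5)/6 = 24/6 = 4
te_C = (2 + 4·7 + 24)/6 = 54/6 = 9
te_D = (8 + 4·13 + 30)/6 = 90/6 = 15
te_E = (1 + 4·2 + 9)/6 = 18/6 = 3
te_F = (11 + 4·12 + 25)/6 = 84/6 = 14

Forward pass:
ES_A = 0; EF_A = 11
ES_B = 11; EF_B = 11+4 = 15
ES_C = max(EF_A=11, EF_B=15) = 15; EF_C = 15+9 = 24
ES_D = 11; EF_D = 11+15 = 26
ES_E = max(EF_A=11, EF_B=15) = 15; EF_E = 15+3 = 18
ES_F = max(EF_C=24, EF_D=26, EF_E=18) = 26; EF_F = 26+14 = 40
Expected project duration μ = 40 days. Critical path: A → D → F.

Backward pass:
LF_F = 40; LS_F = 40−14 = 26
LF_E = LS_F = 26; LS_E = 26−3 = 23
LF_D = LS_F = 26; LS_D = 26−15 = 11
LF_C = LS_F = 26; LS_C = 26−9 = 17
LF_B = min(LS_C=17, LS_E=23) = 17; LS_B = 17−4 = 13
LF_A = min(LS_B=13, LS_C=17, LS_D=11, LS_E=23) = 11; LS_A = 11−11 = 0
Slack_B = LS_B − ES_B = 13 − 11 = 2

2 days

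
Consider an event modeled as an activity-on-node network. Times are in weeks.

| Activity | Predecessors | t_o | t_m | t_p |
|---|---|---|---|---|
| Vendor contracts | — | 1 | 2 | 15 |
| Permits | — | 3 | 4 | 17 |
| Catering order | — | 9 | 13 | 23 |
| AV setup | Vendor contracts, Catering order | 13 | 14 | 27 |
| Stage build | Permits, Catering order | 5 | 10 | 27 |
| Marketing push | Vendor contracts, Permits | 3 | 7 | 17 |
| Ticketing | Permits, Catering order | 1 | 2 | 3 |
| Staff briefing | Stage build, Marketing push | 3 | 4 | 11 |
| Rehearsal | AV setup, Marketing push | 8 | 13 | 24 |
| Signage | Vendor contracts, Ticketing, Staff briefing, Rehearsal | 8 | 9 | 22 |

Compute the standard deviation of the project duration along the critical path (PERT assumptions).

te_Vendor contracts = (1 + 4·2 + 15)/6 = 24/6 = 4; σ²_Vendor contracts = ((15−1)/6)² = 5.444
te_Permits = (3 + 4·4 + 17)/6 = 36/6 = 6; σ²_Permits = ((17−3)/6)² = 5.444
te_Catering order = (9 + 4·13 + 23)/6 = 84/6 = 14; σ²_Catering order = ((23−9)/6)² = 5.444
te_AV setup = (13 + 4·14 + 27)/6 = 96/6 = 16; σ²_AV setup = ((27−13)/6)² = 5.444
te_Stage build = (5 + 4·10 + 27)/6 = 72/6 = 12; σ²_Stage build = ((27−5)/6)² = 13.444
te_Marketing push = (3 + 4·7 + 17)/6 = 48/6 = 8; σ²_Marketing push = ((17−3)/6)² = 5.444
te_Ticketing = (1 + 4·2 + 3)/6 = 12/6 = 2; σ²_Ticketing = ((3−1)/6)² = 0.111
te_Staff briefing = (3 + 4·4 + 11)/6 = 30/6 = 5; σ²_Staff briefing = ((11−3)/6)² = 1.778
te_Rehearsal = (8 + 4·13 + 24)/6 = 84/6 = 14; σ²_Rehearsal = ((24−8)/6)² = 7.111
te_Signage = (8 + 4·9 + 22)/6 = 66/6 = 11; σ²_Signage = ((22−8)/6)² = 5.444

Forward pass:
ES_Vendor contracts = 0; EF_Vendor contracts = 4
ES_Permits = 0; EF_Permits = 6
ES_Catering order = 0; EF_Catering order = 14
ES_AV setup = max(EF_Vendor contracts=4, EF_Catering order=14) = 14; EF_AV setup = 14+16 = 30
ES_Stage build = max(EF_Permits=6, EF_Catering order=14) = 14; EF_Stage build = 14+12 = 26
ES_Marketing push = max(EF_Vendor contracts=4, EF_Permits=6) = 6; EF_Marketing push = 6+8 = 14
ES_Ticketing = max(EF_Permits=6, EF_Catering order=14) = 14; EF_Ticketing = 14+2 = 16
ES_Staff briefing = max(EF_Stage build=26, EF_Marketing push=14) = 26; EF_Staff briefing = 26+5 = 31
ES_Rehearsal = max(EF_AV setup=30, EF_Marketing push=14) = 30; EF_Rehearsal = 30+14 = 44
ES_Signage = max(EF_Vendor contracts=4, EF_Ticketing=16, EF_Staff briefing=31, EF_Rehearsal=44) = 44; EF_Signage = 44+11 = 55
Expected project duration μ = 55 weeks. Critical path: Catering order → AV setup → Rehearsal → Signage.

Variance along critical path = 5.444 + 5.444 + 7.111 + 5.444 = 23.444
σ = √23.444 = 4.842 weeks

4.84 weeks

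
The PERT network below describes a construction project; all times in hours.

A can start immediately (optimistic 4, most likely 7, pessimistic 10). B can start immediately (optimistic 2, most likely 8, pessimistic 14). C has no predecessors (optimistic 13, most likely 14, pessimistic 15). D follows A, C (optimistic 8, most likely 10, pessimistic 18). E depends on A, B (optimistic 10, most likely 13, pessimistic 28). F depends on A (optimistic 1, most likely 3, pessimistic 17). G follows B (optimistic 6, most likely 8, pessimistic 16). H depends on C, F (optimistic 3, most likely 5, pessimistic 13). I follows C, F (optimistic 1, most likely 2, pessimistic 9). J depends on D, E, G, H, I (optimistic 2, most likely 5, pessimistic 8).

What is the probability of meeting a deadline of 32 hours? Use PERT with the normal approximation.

te_A = (4 + 4·7 + 10)/6 = 42/6 = 7; σ²_A = ((10−4)/6)² = 1.000
te_B = (2 + 4·8 + 14)/6 = 48/6 = 8; σ²_B = ((14−2)/6)² = 4.000
te_C = (13 + 4·14 + 15)/6 = 84/6 = 14; σ²_C = ((15−13)/6)² = 0.111
te_D = (8 + 4·10 + 18)/6 = 66/6 = 11; σ²_D = ((18−8)/6)² = 2.778
te_E = (10 + 4·13 + 28)/6 = 90/6 = 15; σ²_E = ((28−10)/6)² = 9.000
te_F = (1 + 4·3 + 17)/6 = 30/6 = 5; σ²_F = ((17−1)/6)² = 7.111
te_G = (6 + 4·8 + 16)/6 = 54/6 = 9; σ²_G = ((16−6)/6)² = 2.778
te_H = (3 + 4·5 + 13)/6 = 36/6 = 6; σ²_H = ((13−3)/6)² = 2.778
te_I = (1 + 4·2 + 9)/6 = 18/6 = 3; σ²_I = ((9−1)/6)² = 1.778
te_J = (2 + 4·5 + 8)/6 = 30/6 = 5; σ²_J = ((8−2)/6)² = 1.000

Forward pass:
ES_A = 0; EF_A = 7
ES_B = 0; EF_B = 8
ES_C = 0; EF_C = 14
ES_D = max(EF_A=7, EF_C=14) = 14; EF_D = 14+11 = 25
ES_E = max(EF_A=7, EF_B=8) = 8; EF_E = 8+15 = 23
ES_F = 7; EF_F = 7+5 = 12
ES_G = 8; EF_G = 8+9 = 17
ES_H = max(EF_C=14, EF_F=12) = 14; EF_H = 14+6 = 20
ES_I = max(EF_C=14, EF_F=12) = 14; EF_I = 14+3 = 17
ES_J = max(EF_D=25, EF_E=23, EF_G=17, EF_H=20, EF_I=17) = 25; EF_J = 25+5 = 30
Expected project duration μ = 30 hours. Critical path: C → D → J.

Variance along critical path = 0.111 + 2.778 + 1.000 = 3.889; σ = √3.889 = 1.972 hours.
Z = (32 − 30) / 1.972 = 1.014
P(T ≤ 32) = Φ(1.014) ≈ 0.845

0.845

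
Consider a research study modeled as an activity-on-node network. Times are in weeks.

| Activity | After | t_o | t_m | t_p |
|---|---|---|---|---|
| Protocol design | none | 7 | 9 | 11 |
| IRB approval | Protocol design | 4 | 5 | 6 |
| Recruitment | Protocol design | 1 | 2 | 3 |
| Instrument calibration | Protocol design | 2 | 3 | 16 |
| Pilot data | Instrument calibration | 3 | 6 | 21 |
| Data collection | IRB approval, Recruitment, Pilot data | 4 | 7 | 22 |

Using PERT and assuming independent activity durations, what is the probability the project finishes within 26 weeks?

0.153

te_Protocol design = (7 + 4·9 + 11)/6 = 54/6 = 9; σ²_Protocol design = ((11−7)/6)² = 0.444
te_IRB approval = (4 + 4·5 + 6)/6 = 30/6 = 5; σ²_IRB approval = ((6−4)/6)² = 0.111
te_Recruitment = (1 + 4·2 + 3)/6 = 12/6 = 2; σ²_Recruitment = ((3−1)/6)² = 0.111
te_Instrument calibration = (2 + 4·3 + 16)/6 = 30/6 = 5; σ²_Instrument calibration = ((16−2)/6)² = 5.444
te_Pilot data = (3 + 4·6 + 21)/6 = 48/6 = 8; σ²_Pilot data = ((21−3)/6)² = 9.000
te_Data collection = (4 + 4·7 + 22)/6 = 54/6 = 9; σ²_Data collection = ((22−4)/6)² = 9.000

Forward pass:
ES_Protocol design = 0; EF_Protocol design = 9
ES_IRB approval = 9; EF_IRB approval = 9+5 = 14
ES_Recruitment = 9; EF_Recruitment = 9+2 = 11
ES_Instrument calibration = 9; EF_Instrument calibration = 9+5 = 14
ES_Pilot data = 14; EF_Pilot data = 14+8 = 22
ES_Data collection = max(EF_IRB approval=14, EF_Recruitment=11, EF_Pilot data=22) = 22; EF_Data collection = 22+9 = 31
Expected project duration μ = 31 weeks. Critical path: Protocol design → Instrument calibration → Pilot data → Data collection.

Variance along critical path = 0.444 + 5.444 + 9.000 + 9.000 = 23.889; σ = √23.889 = 4.888 weeks.
Z = (26 − 31) / 4.888 = -1.023
P(T ≤ 26) = Φ(-1.023) ≈ 0.153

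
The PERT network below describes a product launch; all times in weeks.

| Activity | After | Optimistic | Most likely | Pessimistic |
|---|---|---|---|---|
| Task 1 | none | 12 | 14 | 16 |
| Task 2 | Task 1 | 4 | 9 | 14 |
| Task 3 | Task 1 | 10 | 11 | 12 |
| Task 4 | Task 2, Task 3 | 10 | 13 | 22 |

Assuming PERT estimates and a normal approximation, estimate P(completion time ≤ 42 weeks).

te_Task 1 = (12 + 4·14 + 16)/6 = 84/6 = 14; σ²_Task 1 = ((16−12)/6)² = 0.444
te_Task 2 = (4 + 4·9 + 14)/6 = 54/6 = 9; σ²_Task 2 = ((14−4)/6)² = 2.778
te_Task 3 = (10 + 4·11 + 12)/6 = 66/6 = 11; σ²_Task 3 = ((12−10)/6)² = 0.111
te_Task 4 = (10 + 4·13 + 22)/6 = 84/6 = 14; σ²_Task 4 = ((22−10)/6)² = 4.000

Forward pass:
ES_Task 1 = 0; EF_Task 1 = 14
ES_Task 2 = 14; EF_Task 2 = 14+9 = 23
ES_Task 3 = 14; EF_Task 3 = 14+11 = 25
ES_Task 4 = max(EF_Task 2=23, EF_Task 3=25) = 25; EF_Task 4 = 25+14 = 39
Expected project duration μ = 39 weeks. Critical path: Task 1 → Task 3 → Task 4.

Variance along critical path = 0.444 + 0.111 + 4.000 = 4.556; σ = √4.556 = 2.134 weeks.
Z = (42 − 39) / 2.134 = 1.406
P(T ≤ 42) = Φ(1.406) ≈ 0.920

0.920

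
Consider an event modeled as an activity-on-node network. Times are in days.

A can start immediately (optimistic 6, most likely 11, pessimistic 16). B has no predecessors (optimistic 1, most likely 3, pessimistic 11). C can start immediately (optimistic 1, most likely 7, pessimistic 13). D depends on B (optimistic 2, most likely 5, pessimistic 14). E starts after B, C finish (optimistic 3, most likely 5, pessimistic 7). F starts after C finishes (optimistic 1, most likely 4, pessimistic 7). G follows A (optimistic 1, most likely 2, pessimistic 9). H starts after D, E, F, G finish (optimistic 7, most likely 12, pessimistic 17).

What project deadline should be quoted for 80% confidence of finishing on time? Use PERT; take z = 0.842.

28.3 days

te_A = (6 + 4·11 + 16)/6 = 66/6 = 11; σ²_A = ((16−6)/6)² = 2.778
te_B = (1 + 4·3 + 11)/6 = 24/6 = 4; σ²_B = ((11−1)/6)² = 2.778
te_C = (1 + 4·7 + 13)/6 = 42/6 = 7; σ²_C = ((13−1)/6)² = 4.000
te_D = (2 + 4·5 + 14)/6 = 36/6 = 6; σ²_D = ((14−2)/6)² = 4.000
te_E = (3 + 4·5 + 7)/6 = 30/6 = 5; σ²_E = ((7−3)/6)² = 0.444
te_F = (1 + 4·4 + 7)/6 = 24/6 = 4; σ²_F = ((7−1)/6)² = 1.000
te_G = (1 + 4·2 + 9)/6 = 18/6 = 3; σ²_G = ((9−1)/6)² = 1.778
te_H = (7 + 4·12 + 17)/6 = 72/6 = 12; σ²_H = ((17−7)/6)² = 2.778

Forward pass:
ES_A = 0; EF_A = 11
ES_B = 0; EF_B = 4
ES_C = 0; EF_C = 7
ES_D = 4; EF_D = 4+6 = 10
ES_E = max(EF_B=4, EF_C=7) = 7; EF_E = 7+5 = 12
ES_F = 7; EF_F = 7+4 = 11
ES_G = 11; EF_G = 11+3 = 14
ES_H = max(EF_D=10, EF_E=12, EF_F=11, EF_G=14) = 14; EF_H = 14+12 = 26
Expected project duration μ = 26 days. Critical path: A → G → H.

Variance along critical path = 2.778 + 1.778 + 2.778 = 7.333; σ = 2.708 days.
D = μ + z·σ = 26 + 0.842·2.708 = 28.3 days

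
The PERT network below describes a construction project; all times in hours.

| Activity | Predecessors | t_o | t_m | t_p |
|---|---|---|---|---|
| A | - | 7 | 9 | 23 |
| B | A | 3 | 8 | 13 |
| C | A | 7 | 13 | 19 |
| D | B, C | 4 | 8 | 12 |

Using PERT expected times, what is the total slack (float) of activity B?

5 hours

te_A = (7 + 4·9 + 23)/6 = 66/6 = 11
te_B = (3 + 4·8 + 13)/6 = 48/6 = 8
te_C = (7 + 4·13 + 19)/6 = 78/6 = 13
te_D = (4 + 4·8 + 12)/6 = 48/6 = 8

Forward pass:
ES_A = 0; EF_A = 11
ES_B = 11; EF_B = 11+8 = 19
ES_C = 11; EF_C = 11+13 = 24
ES_D = max(EF_B=19, EF_C=24) = 24; EF_D = 24+8 = 32
Expected project duration μ = 32 hours. Critical path: A → C → D.

Backward pass:
LF_D = 32; LS_D = 32−8 = 24
LF_C = LS_D = 24; LS_C = 24−13 = 11
LF_B = LS_D = 24; LS_B = 24−8 = 16
LF_A = min(LS_B=16, LS_C=11) = 11; LS_A = 11−11 = 0
Slack_B = LS_B − ES_B = 16 − 11 = 5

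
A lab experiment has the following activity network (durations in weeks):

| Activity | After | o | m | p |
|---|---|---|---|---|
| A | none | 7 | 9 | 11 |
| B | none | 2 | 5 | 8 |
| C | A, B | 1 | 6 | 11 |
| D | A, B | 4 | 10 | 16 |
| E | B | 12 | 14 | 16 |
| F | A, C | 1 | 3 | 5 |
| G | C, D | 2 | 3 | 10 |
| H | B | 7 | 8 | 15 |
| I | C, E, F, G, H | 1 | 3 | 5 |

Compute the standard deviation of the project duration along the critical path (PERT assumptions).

te_A = (7 + 4·9 + 11)/6 = 54/6 = 9; σ²_A = ((11−7)/6)² = 0.444
te_B = (2 + 4·5 + 8)/6 = 30/6 = 5; σ²_B = ((8−2)/6)² = 1.000
te_C = (1 + 4·6 + 11)/6 = 36/6 = 6; σ²_C = ((11−1)/6)² = 2.778
te_D = (4 + 4·10 + 16)/6 = 60/6 = 10; σ²_D = ((16−4)/6)² = 4.000
te_E = (12 + 4·14 + 16)/6 = 84/6 = 14; σ²_E = ((16−12)/6)² = 0.444
te_F = (1 + 4·3 + 5)/6 = 18/6 = 3; σ²_F = ((5−1)/6)² = 0.444
te_G = (2 + 4·3 + 10)/6 = 24/6 = 4; σ²_G = ((10−2)/6)² = 1.778
te_H = (7 + 4·8 + 15)/6 = 54/6 = 9; σ²_H = ((15−7)/6)² = 1.778
te_I = (1 + 4·3 + 5)/6 = 18/6 = 3; σ²_I = ((5−1)/6)² = 0.444

Forward pass:
ES_A = 0; EF_A = 9
ES_B = 0; EF_B = 5
ES_C = max(EF_A=9, EF_B=5) = 9; EF_C = 9+6 = 15
ES_D = max(EF_A=9, EF_B=5) = 9; EF_D = 9+10 = 19
ES_E = 5; EF_E = 5+14 = 19
ES_F = max(EF_A=9, EF_C=15) = 15; EF_F = 15+3 = 18
ES_G = max(EF_C=15, EF_D=19) = 19; EF_G = 19+4 = 23
ES_H = 5; EF_H = 5+9 = 14
ES_I = max(EF_C=15, EF_E=19, EF_F=18, EF_G=23, EF_H=14) = 23; EF_I = 23+3 = 26
Expected project duration μ = 26 weeks. Critical path: A → D → G → I.

Variance along critical path = 0.444 + 4.000 + 1.778 + 0.444 = 6.667
σ = √6.667 = 2.582 weeks

2.58 weeks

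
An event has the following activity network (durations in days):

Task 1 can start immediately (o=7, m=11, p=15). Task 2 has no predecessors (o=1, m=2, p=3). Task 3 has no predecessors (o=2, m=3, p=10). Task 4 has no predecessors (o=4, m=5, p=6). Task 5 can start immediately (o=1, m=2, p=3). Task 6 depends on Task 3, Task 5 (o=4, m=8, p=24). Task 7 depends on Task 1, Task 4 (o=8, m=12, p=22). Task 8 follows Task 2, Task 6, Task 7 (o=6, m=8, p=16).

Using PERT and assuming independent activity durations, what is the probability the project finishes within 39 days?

0.971

te_Task 1 = (7 + 4·11 + 15)/6 = 66/6 = 11; σ²_Task 1 = ((15−7)/6)² = 1.778
te_Task 2 = (1 + 4·2 + 3)/6 = 12/6 = 2; σ²_Task 2 = ((3−1)/6)² = 0.111
te_Task 3 = (2 + 4·3 + 10)/6 = 24/6 = 4; σ²_Task 3 = ((10−2)/6)² = 1.778
te_Task 4 = (4 + 4·5 + 6)/6 = 30/6 = 5; σ²_Task 4 = ((6−4)/6)² = 0.111
te_Task 5 = (1 + 4·2 + 3)/6 = 12/6 = 2; σ²_Task 5 = ((3−1)/6)² = 0.111
te_Task 6 = (4 + 4·8 + 24)/6 = 60/6 = 10; σ²_Task 6 = ((24−4)/6)² = 11.111
te_Task 7 = (8 + 4·12 + 22)/6 = 78/6 = 13; σ²_Task 7 = ((22−8)/6)² = 5.444
te_Task 8 = (6 + 4·8 + 16)/6 = 54/6 = 9; σ²_Task 8 = ((16−6)/6)² = 2.778

Forward pass:
ES_Task 1 = 0; EF_Task 1 = 11
ES_Task 2 = 0; EF_Task 2 = 2
ES_Task 3 = 0; EF_Task 3 = 4
ES_Task 4 = 0; EF_Task 4 = 5
ES_Task 5 = 0; EF_Task 5 = 2
ES_Task 6 = max(EF_Task 3=4, EF_Task 5=2) = 4; EF_Task 6 = 4+10 = 14
ES_Task 7 = max(EF_Task 1=11, EF_Task 4=5) = 11; EF_Task 7 = 11+13 = 24
ES_Task 8 = max(EF_Task 2=2, EF_Task 6=14, EF_Task 7=24) = 24; EF_Task 8 = 24+9 = 33
Expected project duration μ = 33 days. Critical path: Task 1 → Task 7 → Task 8.

Variance along critical path = 1.778 + 5.444 + 2.778 = 10.000; σ = √10.000 = 3.162 days.
Z = (39 − 33) / 3.162 = 1.897
P(T ≤ 39) = Φ(1.897) ≈ 0.971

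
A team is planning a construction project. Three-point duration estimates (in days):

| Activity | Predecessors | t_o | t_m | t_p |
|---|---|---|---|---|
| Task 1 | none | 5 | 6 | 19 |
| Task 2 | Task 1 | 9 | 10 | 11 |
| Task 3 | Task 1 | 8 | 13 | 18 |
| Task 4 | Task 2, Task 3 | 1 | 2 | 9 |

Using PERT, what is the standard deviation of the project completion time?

te_Task 1 = (5 + 4·6 + 19)/6 = 48/6 = 8; σ²_Task 1 = ((19−5)/6)² = 5.444
te_Task 2 = (9 + 4·10 + 11)/6 = 60/6 = 10; σ²_Task 2 = ((11−9)/6)² = 0.111
te_Task 3 = (8 + 4·13 + 18)/6 = 78/6 = 13; σ²_Task 3 = ((18−8)/6)² = 2.778
te_Task 4 = (1 + 4·2 + 9)/6 = 18/6 = 3; σ²_Task 4 = ((9−1)/6)² = 1.778

Forward pass:
ES_Task 1 = 0; EF_Task 1 = 8
ES_Task 2 = 8; EF_Task 2 = 8+10 = 18
ES_Task 3 = 8; EF_Task 3 = 8+13 = 21
ES_Task 4 = max(EF_Task 2=18, EF_Task 3=21) = 21; EF_Task 4 = 21+3 = 24
Expected project duration μ = 24 days. Critical path: Task 1 → Task 3 → Task 4.

Variance along critical path = 5.444 + 2.778 + 1.778 = 10.000
σ = √10.000 = 3.162 days

3.16 days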